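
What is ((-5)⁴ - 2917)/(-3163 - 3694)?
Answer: 2292/6857 ≈ 0.33426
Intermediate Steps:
((-5)⁴ - 2917)/(-3163 - 3694) = (625 - 2917)/(-6857) = -2292*(-1/6857) = 2292/6857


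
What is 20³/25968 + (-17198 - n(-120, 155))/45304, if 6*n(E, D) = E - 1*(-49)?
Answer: -499157/7002704 ≈ -0.071281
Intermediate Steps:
n(E, D) = 49/6 + E/6 (n(E, D) = (E - 1*(-49))/6 = (E + 49)/6 = (49 + E)/6 = 49/6 + E/6)
20³/25968 + (-17198 - n(-120, 155))/45304 = 20³/25968 + (-17198 - (49/6 + (⅙)*(-120)))/45304 = 8000*(1/25968) + (-17198 - (49/6 - 20))*(1/45304) = 500/1623 + (-17198 - 1*(-71/6))*(1/45304) = 500/1623 + (-17198 + 71/6)*(1/45304) = 500/1623 - 103117/6*1/45304 = 500/1623 - 14731/38832 = -499157/7002704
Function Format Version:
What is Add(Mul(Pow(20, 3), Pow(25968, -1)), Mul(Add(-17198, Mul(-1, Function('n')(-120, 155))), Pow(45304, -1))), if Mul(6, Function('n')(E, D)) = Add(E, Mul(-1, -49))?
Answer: Rational(-499157, 7002704) ≈ -0.071281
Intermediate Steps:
Function('n')(E, D) = Add(Rational(49, 6), Mul(Rational(1, 6), E)) (Function('n')(E, D) = Mul(Rational(1, 6), Add(E, Mul(-1, -49))) = Mul(Rational(1, 6), Add(E, 49)) = Mul(Rational(1, 6), Add(49, E)) = Add(Rational(49, 6), Mul(Rational(1, 6), E)))
Add(Mul(Pow(20, 3), Pow(25968, -1)), Mul(Add(-17198, Mul(-1, Function('n')(-120, 155))), Pow(45304, -1))) = Add(Mul(Pow(20, 3), Pow(25968, -1)), Mul(Add(-17198, Mul(-1, Add(Rational(49, 6), Mul(Rational(1, 6), -120)))), Pow(45304, -1))) = Add(Mul(8000, Rational(1, 25968)), Mul(Add(-17198, Mul(-1, Add(Rational(49, 6), -20))), Rational(1, 45304))) = Add(Rational(500, 1623), Mul(Add(-17198, Mul(-1, Rational(-71, 6))), Rational(1, 45304))) = Add(Rational(500, 1623), Mul(Add(-17198, Rational(71, 6)), Rational(1, 45304))) = Add(Rational(500, 1623), Mul(Rational(-103117, 6), Rational(1, 45304))) = Add(Rational(500, 1623), Rational(-14731, 38832)) = Rational(-499157, 7002704)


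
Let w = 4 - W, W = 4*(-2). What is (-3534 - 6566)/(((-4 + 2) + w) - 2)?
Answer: -2525/2 ≈ -1262.5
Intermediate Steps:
W = -8
w = 12 (w = 4 - 1*(-8) = 4 + 8 = 12)
(-3534 - 6566)/(((-4 + 2) + w) - 2) = (-3534 - 6566)/(((-4 + 2) + 12) - 2) = -10100/((-2 + 12) - 2) = -10100/(10 - 2) = -10100/8 = -10100*⅛ = -2525/2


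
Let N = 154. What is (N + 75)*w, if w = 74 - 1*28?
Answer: 10534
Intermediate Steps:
w = 46 (w = 74 - 28 = 46)
(N + 75)*w = (154 + 75)*46 = 229*46 = 10534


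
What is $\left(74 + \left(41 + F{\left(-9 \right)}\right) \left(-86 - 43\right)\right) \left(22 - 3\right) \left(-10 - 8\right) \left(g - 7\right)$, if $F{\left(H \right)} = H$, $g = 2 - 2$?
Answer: $-9705276$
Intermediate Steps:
$g = 0$
$\left(74 + \left(41 + F{\left(-9 \right)}\right) \left(-86 - 43\right)\right) \left(22 - 3\right) \left(-10 - 8\right) \left(g - 7\right) = \left(74 + \left(41 - 9\right) \left(-86 - 43\right)\right) \left(22 - 3\right) \left(-10 - 8\right) \left(0 - 7\right) = \left(74 + 32 \left(-129\right)\right) 19 \left(\left(-18\right) \left(-7\right)\right) = \left(74 - 4128\right) 19 \cdot 126 = \left(-4054\right) 2394 = -9705276$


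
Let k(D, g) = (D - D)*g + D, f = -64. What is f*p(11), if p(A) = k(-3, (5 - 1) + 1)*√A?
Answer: 192*√11 ≈ 636.79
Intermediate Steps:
k(D, g) = D (k(D, g) = 0*g + D = 0 + D = D)
p(A) = -3*√A
f*p(11) = -(-192)*√11 = 192*√11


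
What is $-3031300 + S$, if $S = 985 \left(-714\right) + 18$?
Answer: $-3734572$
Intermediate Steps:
$S = -703272$ ($S = -703290 + 18 = -703272$)
$-3031300 + S = -3031300 - 703272 = -3734572$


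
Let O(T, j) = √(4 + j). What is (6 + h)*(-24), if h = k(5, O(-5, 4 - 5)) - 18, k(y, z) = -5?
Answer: 408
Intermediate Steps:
h = -23 (h = -5 - 18 = -23)
(6 + h)*(-24) = (6 - 23)*(-24) = -17*(-24) = 408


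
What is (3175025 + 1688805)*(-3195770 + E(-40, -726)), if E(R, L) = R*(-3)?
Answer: -15543098339500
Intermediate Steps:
E(R, L) = -3*R
(3175025 + 1688805)*(-3195770 + E(-40, -726)) = (3175025 + 1688805)*(-3195770 - 3*(-40)) = 4863830*(-3195770 + 120) = 4863830*(-3195650) = -15543098339500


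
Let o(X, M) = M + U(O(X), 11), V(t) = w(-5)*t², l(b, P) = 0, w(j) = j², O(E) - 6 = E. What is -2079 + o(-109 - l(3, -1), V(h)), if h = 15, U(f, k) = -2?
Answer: 3544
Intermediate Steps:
O(E) = 6 + E
V(t) = 25*t² (V(t) = (-5)²*t² = 25*t²)
o(X, M) = -2 + M (o(X, M) = M - 2 = -2 + M)
-2079 + o(-109 - l(3, -1), V(h)) = -2079 + (-2 + 25*15²) = -2079 + (-2 + 25*225) = -2079 + (-2 + 5625) = -2079 + 5623 = 3544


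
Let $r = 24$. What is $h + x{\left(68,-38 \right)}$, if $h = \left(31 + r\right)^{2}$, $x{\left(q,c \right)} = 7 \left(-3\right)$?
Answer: $3004$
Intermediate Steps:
$x{\left(q,c \right)} = -21$
$h = 3025$ ($h = \left(31 + 24\right)^{2} = 55^{2} = 3025$)
$h + x{\left(68,-38 \right)} = 3025 - 21 = 3004$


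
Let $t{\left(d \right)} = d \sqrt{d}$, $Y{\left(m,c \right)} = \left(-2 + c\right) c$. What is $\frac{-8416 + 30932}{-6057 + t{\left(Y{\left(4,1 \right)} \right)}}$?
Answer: $- \frac{68189706}{18343625} + \frac{11258 i}{18343625} \approx -3.7174 + 0.00061373 i$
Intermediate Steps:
$Y{\left(m,c \right)} = c \left(-2 + c\right)$
$t{\left(d \right)} = d^{\frac{3}{2}}$
$\frac{-8416 + 30932}{-6057 + t{\left(Y{\left(4,1 \right)} \right)}} = \frac{-8416 + 30932}{-6057 + \left(1 \left(-2 + 1\right)\right)^{\frac{3}{2}}} = \frac{22516}{-6057 + \left(1 \left(-1\right)\right)^{\frac{3}{2}}} = \frac{22516}{-6057 + \left(-1\right)^{\frac{3}{2}}} = \frac{22516}{-6057 - i} = 22516 \frac{-6057 + i}{36687250} = \frac{11258 \left(-6057 + i\right)}{18343625}$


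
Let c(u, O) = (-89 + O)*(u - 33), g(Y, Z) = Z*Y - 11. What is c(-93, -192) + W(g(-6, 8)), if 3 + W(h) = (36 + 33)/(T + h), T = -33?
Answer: 141609/4 ≈ 35402.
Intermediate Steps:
g(Y, Z) = -11 + Y*Z (g(Y, Z) = Y*Z - 11 = -11 + Y*Z)
c(u, O) = (-89 + O)*(-33 + u)
W(h) = -3 + 69/(-33 + h) (W(h) = -3 + (36 + 33)/(-33 + h) = -3 + 69/(-33 + h))
c(-93, -192) + W(g(-6, 8)) = (2937 - 89*(-93) - 33*(-192) - 192*(-93)) + 3*(56 - (-11 - 6*8))/(-33 + (-11 - 6*8)) = (2937 + 8277 + 6336 + 17856) + 3*(56 - (-11 - 48))/(-33 + (-11 - 48)) = 35406 + 3*(56 - 1*(-59))/(-33 - 59) = 35406 + 3*(56 + 59)/(-92) = 35406 + 3*(-1/92)*115 = 35406 - 15/4 = 141609/4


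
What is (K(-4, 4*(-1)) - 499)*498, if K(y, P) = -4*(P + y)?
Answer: -232566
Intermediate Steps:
K(y, P) = -4*P - 4*y
(K(-4, 4*(-1)) - 499)*498 = ((-16*(-1) - 4*(-4)) - 499)*498 = ((-4*(-4) + 16) - 499)*498 = ((16 + 16) - 499)*498 = (32 - 499)*498 = -467*498 = -232566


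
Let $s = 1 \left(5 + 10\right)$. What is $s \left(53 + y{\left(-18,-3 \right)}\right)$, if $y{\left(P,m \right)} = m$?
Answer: $750$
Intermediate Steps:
$s = 15$ ($s = 1 \cdot 15 = 15$)
$s \left(53 + y{\left(-18,-3 \right)}\right) = 15 \left(53 - 3\right) = 15 \cdot 50 = 750$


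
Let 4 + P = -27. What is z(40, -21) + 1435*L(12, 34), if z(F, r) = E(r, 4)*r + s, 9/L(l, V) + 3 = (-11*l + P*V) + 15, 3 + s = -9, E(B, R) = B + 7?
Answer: 318153/1174 ≈ 271.00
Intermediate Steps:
E(B, R) = 7 + B
s = -12 (s = -3 - 9 = -12)
P = -31 (P = -4 - 27 = -31)
L(l, V) = 9/(12 - 31*V - 11*l) (L(l, V) = 9/(-3 + ((-11*l - 31*V) + 15)) = 9/(-3 + ((-31*V - 11*l) + 15)) = 9/(-3 + (15 - 31*V - 11*l)) = 9/(12 - 31*V - 11*l))
z(F, r) = -12 + r*(7 + r) (z(F, r) = (7 + r)*r - 12 = r*(7 + r) - 12 = -12 + r*(7 + r))
z(40, -21) + 1435*L(12, 34) = (-12 - 21*(7 - 21)) + 1435*(-9/(-12 + 11*12 + 31*34)) = (-12 - 21*(-14)) + 1435*(-9/(-12 + 132 + 1054)) = (-12 + 294) + 1435*(-9/1174) = 282 + 1435*(-9*1/1174) = 282 + 1435*(-9/1174) = 282 - 12915/1174 = 318153/1174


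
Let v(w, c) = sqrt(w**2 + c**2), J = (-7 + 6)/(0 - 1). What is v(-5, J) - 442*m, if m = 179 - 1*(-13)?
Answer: -84864 + sqrt(26) ≈ -84859.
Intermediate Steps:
J = 1 (J = -1/(-1) = -1*(-1) = 1)
m = 192 (m = 179 + 13 = 192)
v(w, c) = sqrt(c**2 + w**2)
v(-5, J) - 442*m = sqrt(1**2 + (-5)**2) - 442*192 = sqrt(1 + 25) - 84864 = sqrt(26) - 84864 = -84864 + sqrt(26)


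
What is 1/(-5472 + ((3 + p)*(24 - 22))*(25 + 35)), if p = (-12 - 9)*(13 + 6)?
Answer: -1/52992 ≈ -1.8871e-5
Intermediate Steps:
p = -399 (p = -21*19 = -399)
1/(-5472 + ((3 + p)*(24 - 22))*(25 + 35)) = 1/(-5472 + ((3 - 399)*(24 - 22))*(25 + 35)) = 1/(-5472 - 396*2*60) = 1/(-5472 - 792*60) = 1/(-5472 - 47520) = 1/(-52992) = -1/52992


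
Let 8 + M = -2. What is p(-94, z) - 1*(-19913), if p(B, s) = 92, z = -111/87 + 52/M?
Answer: 20005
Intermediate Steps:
M = -10 (M = -8 - 2 = -10)
z = -939/145 (z = -111/87 + 52/(-10) = -111*1/87 + 52*(-1/10) = -37/29 - 26/5 = -939/145 ≈ -6.4759)
p(-94, z) - 1*(-19913) = 92 - 1*(-19913) = 92 + 19913 = 20005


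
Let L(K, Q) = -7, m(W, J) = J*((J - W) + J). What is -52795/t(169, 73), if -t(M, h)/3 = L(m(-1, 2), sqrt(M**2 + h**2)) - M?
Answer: -52795/528 ≈ -99.990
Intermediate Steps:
m(W, J) = J*(-W + 2*J)
t(M, h) = 21 + 3*M (t(M, h) = -3*(-7 - M) = 21 + 3*M)
-52795/t(169, 73) = -52795/(21 + 3*169) = -52795/(21 + 507) = -52795/528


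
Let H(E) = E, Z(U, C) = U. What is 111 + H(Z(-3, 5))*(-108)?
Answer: 435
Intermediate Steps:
111 + H(Z(-3, 5))*(-108) = 111 - 3*(-108) = 111 + 324 = 435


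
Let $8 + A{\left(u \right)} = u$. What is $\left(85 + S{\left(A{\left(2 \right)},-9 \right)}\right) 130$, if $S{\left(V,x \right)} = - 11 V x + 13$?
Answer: $-64480$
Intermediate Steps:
$A{\left(u \right)} = -8 + u$
$S{\left(V,x \right)} = 13 - 11 V x$ ($S{\left(V,x \right)} = - 11 V x + 13 = 13 - 11 V x$)
$\left(85 + S{\left(A{\left(2 \right)},-9 \right)}\right) 130 = \left(85 + \left(13 - 11 \left(-8 + 2\right) \left(-9\right)\right)\right) 130 = \left(85 + \left(13 - \left(-66\right) \left(-9\right)\right)\right) 130 = \left(85 + \left(13 - 594\right)\right) 130 = \left(85 - 581\right) 130 = \left(-496\right) 130 = -64480$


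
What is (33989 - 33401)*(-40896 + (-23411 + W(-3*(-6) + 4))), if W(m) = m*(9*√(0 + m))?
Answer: -37812516 + 116424*√22 ≈ -3.7266e+7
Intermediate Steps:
W(m) = 9*m^(3/2) (W(m) = m*(9*√m) = 9*m^(3/2))
(33989 - 33401)*(-40896 + (-23411 + W(-3*(-6) + 4))) = (33989 - 33401)*(-40896 + (-23411 + 9*(-3*(-6) + 4)^(3/2))) = 588*(-40896 + (-23411 + 9*(18 + 4)^(3/2))) = 588*(-40896 + (-23411 + 9*22^(3/2))) = 588*(-40896 + (-23411 + 9*(22*√22))) = 588*(-40896 + (-23411 + 198*√22)) = 588*(-64307 + 198*√22) = -37812516 + 116424*√22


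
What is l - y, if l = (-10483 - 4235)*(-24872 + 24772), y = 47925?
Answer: 1423875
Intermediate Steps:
l = 1471800 (l = -14718*(-100) = 1471800)
l - y = 1471800 - 1*47925 = 1471800 - 47925 = 1423875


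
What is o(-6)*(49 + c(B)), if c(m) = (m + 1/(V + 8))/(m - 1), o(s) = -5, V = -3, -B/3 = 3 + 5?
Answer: -6244/25 ≈ -249.76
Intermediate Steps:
B = -24 (B = -3*(3 + 5) = -3*8 = -24)
c(m) = (⅕ + m)/(-1 + m) (c(m) = (m + 1/(-3 + 8))/(m - 1) = (m + 1/5)/(-1 + m) = (m + ⅕)/(-1 + m) = (⅕ + m)/(-1 + m))
o(-6)*(49 + c(B)) = -5*(49 + (⅕ - 24)/(-1 - 24)) = -5*(49 - 119/5/(-25)) = -5*(49 - 1/25*(-119/5)) = -5*(49 + 119/125) = -5*6244/125 = -6244/25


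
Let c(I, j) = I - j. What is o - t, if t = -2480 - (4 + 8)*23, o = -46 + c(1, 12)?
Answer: 2699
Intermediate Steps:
o = -57 (o = -46 + (1 - 1*12) = -46 + (1 - 12) = -46 - 11 = -57)
t = -2756 (t = -2480 - 12*23 = -2480 - 1*276 = -2480 - 276 = -2756)
o - t = -57 - 1*(-2756) = -57 + 2756 = 2699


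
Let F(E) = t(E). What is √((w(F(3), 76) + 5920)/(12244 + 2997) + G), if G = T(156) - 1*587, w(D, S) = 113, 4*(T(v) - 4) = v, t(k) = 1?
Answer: I*√126272767111/15241 ≈ 23.315*I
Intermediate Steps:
F(E) = 1
T(v) = 4 + v/4
G = -544 (G = (4 + (¼)*156) - 1*587 = (4 + 39) - 587 = 43 - 587 = -544)
√((w(F(3), 76) + 5920)/(12244 + 2997) + G) = √((113 + 5920)/(12244 + 2997) - 544) = √(6033/15241 - 544) = √(-8285071/15241) = I*√126272767111/15241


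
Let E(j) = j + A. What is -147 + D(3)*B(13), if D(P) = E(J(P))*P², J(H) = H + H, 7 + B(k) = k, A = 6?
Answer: 501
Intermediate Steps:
B(k) = -7 + k
J(H) = 2*H
E(j) = 6 + j (E(j) = j + 6 = 6 + j)
D(P) = P²*(6 + 2*P) (D(P) = (6 + 2*P)*P² = P²*(6 + 2*P))
-147 + D(3)*B(13) = -147 + (2*3²*(3 + 3))*(-7 + 13) = -147 + (2*9*6)*6 = -147 + 108*6 = -147 + 648 = 501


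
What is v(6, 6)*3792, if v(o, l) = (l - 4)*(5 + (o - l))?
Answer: 37920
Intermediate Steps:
v(o, l) = (-4 + l)*(5 + o - l)
v(6, 6)*3792 = (-20 - 1*6² - 4*6 + 9*6 + 6*6)*3792 = (-20 - 1*36 - 24 + 54 + 36)*3792 = (-20 - 36 - 24 + 54 + 36)*3792 = 10*3792 = 37920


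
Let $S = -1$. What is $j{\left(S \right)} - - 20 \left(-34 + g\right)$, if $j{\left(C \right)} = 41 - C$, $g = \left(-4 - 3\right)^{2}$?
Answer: $342$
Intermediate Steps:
$g = 49$ ($g = \left(-7\right)^{2} = 49$)
$j{\left(S \right)} - - 20 \left(-34 + g\right) = \left(41 - -1\right) - - 20 \left(-34 + 49\right) = \left(41 + 1\right) - \left(-20\right) 15 = 42 - -300 = 42 + 300 = 342$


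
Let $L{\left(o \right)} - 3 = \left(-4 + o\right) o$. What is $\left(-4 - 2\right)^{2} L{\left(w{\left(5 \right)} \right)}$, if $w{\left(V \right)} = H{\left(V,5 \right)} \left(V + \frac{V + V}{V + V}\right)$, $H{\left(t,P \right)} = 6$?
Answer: $41580$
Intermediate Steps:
$w{\left(V \right)} = 6 + 6 V$ ($w{\left(V \right)} = 6 \left(V + \frac{V + V}{V + V}\right) = 6 \left(V + \frac{2 V}{2 V}\right) = 6 \left(V + 2 V \frac{1}{2 V}\right) = 6 \left(V + 1\right) = 6 \left(1 + V\right) = 6 + 6 V$)
$L{\left(o \right)} = 3 + o \left(-4 + o\right)$ ($L{\left(o \right)} = 3 + \left(-4 + o\right) o = 3 + o \left(-4 + o\right)$)
$\left(-4 - 2\right)^{2} L{\left(w{\left(5 \right)} \right)} = \left(-4 - 2\right)^{2} \left(3 + \left(6 + 6 \cdot 5\right)^{2} - 4 \left(6 + 6 \cdot 5\right)\right) = \left(-6\right)^{2} \left(3 + \left(6 + 30\right)^{2} - 4 \left(6 + 30\right)\right) = 36 \left(3 + 36^{2} - 144\right) = 36 \left(3 + 1296 - 144\right) = 36 \cdot 1155 = 41580$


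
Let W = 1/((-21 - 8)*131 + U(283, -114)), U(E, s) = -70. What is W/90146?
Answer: -1/348774874 ≈ -2.8672e-9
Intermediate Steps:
W = -1/3869 (W = 1/((-21 - 8)*131 - 70) = 1/(-29*131 - 70) = 1/(-3799 - 70) = 1/(-3869) = -1/3869 ≈ -0.00025846)
W/90146 = -1/3869/90146 = -1/3869*1/90146 = -1/348774874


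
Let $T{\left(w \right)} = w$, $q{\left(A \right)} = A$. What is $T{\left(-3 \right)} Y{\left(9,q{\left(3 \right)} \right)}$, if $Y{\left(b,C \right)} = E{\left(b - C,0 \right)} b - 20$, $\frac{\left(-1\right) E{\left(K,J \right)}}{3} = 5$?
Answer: $465$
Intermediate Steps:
$E{\left(K,J \right)} = -15$ ($E{\left(K,J \right)} = \left(-3\right) 5 = -15$)
$Y{\left(b,C \right)} = -20 - 15 b$ ($Y{\left(b,C \right)} = - 15 b - 20 = -20 - 15 b$)
$T{\left(-3 \right)} Y{\left(9,q{\left(3 \right)} \right)} = - 3 \left(-20 - 135\right) = \left(-3\right) \left(-155\right) = 465$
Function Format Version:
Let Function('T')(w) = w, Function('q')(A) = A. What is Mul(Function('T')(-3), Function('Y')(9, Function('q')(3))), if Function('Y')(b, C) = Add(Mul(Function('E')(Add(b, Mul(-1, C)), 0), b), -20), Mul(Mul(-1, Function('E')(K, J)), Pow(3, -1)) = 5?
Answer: 465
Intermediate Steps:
Function('E')(K, J) = -15 (Function('E')(K, J) = Mul(-3, 5) = -15)
Function('Y')(b, C) = Add(-20, Mul(-15, b)) (Function('Y')(b, C) = Add(Mul(-15, b), -20) = Add(-20, Mul(-15, b)))
Mul(Function('T')(-3), Function('Y')(9, Function('q')(3))) = Mul(-3, Add(-20, Mul(-15, 9))) = Mul(-3, Add(-20, -135)) = Mul(-3, -155) = 465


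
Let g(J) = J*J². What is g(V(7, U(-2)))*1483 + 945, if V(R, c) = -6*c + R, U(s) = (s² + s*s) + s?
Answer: -36167942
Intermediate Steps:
U(s) = s + 2*s² (U(s) = (s² + s²) + s = 2*s² + s = s + 2*s²)
V(R, c) = R - 6*c
g(J) = J³
g(V(7, U(-2)))*1483 + 945 = (7 - (-12)*(1 + 2*(-2)))³*1483 + 945 = (7 - (-12)*(1 - 4))³*1483 + 945 = (7 - (-12)*(-3))³*1483 + 945 = (7 - 6*6)³*1483 + 945 = (7 - 36)³*1483 + 945 = (-29)³*1483 + 945 = -24389*1483 + 945 = -36168887 + 945 = -36167942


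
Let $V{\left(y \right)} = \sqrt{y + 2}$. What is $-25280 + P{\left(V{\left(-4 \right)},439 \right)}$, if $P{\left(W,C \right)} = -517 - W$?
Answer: $-25797 - i \sqrt{2} \approx -25797.0 - 1.4142 i$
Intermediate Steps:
$V{\left(y \right)} = \sqrt{2 + y}$
$-25280 + P{\left(V{\left(-4 \right)},439 \right)} = -25280 - \left(517 + \sqrt{2 - 4}\right) = -25280 - \left(517 + \sqrt{-2}\right) = -25280 - \left(517 + i \sqrt{2}\right) = -25797 - i \sqrt{2}$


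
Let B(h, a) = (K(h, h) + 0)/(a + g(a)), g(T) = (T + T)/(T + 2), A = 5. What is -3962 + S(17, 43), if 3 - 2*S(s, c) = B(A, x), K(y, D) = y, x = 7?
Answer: -304981/77 ≈ -3960.8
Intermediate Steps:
g(T) = 2*T/(2 + T) (g(T) = (2*T)/(2 + T) = 2*T/(2 + T))
B(h, a) = h/(a + 2*a/(2 + a)) (B(h, a) = (h + 0)/(a + 2*a/(2 + a)) = h/(a + 2*a/(2 + a)))
S(s, c) = 93/77 (S(s, c) = 3/2 - 5*(2 + 7)/(2*7*(4 + 7)) = 3/2 - 5*9/(2*7*11) = 3/2 - ½*45/77 = 3/2 - 45/154 = 93/77)
-3962 + S(17, 43) = -3962 + 93/77 = -304981/77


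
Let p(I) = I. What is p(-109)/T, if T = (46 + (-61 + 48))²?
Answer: -109/1089 ≈ -0.10009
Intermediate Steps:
T = 1089 (T = (46 - 13)² = 33² = 1089)
p(-109)/T = -109/1089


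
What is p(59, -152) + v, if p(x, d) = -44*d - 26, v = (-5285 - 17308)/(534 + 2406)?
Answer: 6521229/980 ≈ 6654.3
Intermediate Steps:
v = -7531/980 (v = -22593/2940 = -22593*1/2940 = -7531/980 ≈ -7.6847)
p(x, d) = -26 - 44*d
p(59, -152) + v = (-26 - 44*(-152)) - 7531/980 = (-26 + 6688) - 7531/980 = 6662 - 7531/980 = 6521229/980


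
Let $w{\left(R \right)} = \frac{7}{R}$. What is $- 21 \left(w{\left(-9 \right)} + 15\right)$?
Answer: $- \frac{896}{3} \approx -298.67$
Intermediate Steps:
$- 21 \left(w{\left(-9 \right)} + 15\right) = - 21 \left(\frac{7}{-9} + 15\right) = - 21 \left(7 \left(- \frac{1}{9}\right) + 15\right) = - 21 \left(- \frac{7}{9} + 15\right) = \left(-21\right) \frac{128}{9} = - \frac{896}{3}$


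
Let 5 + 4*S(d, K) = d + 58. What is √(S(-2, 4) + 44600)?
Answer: √178451/2 ≈ 211.22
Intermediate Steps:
S(d, K) = 53/4 + d/4 (S(d, K) = -5/4 + (d + 58)/4 = -5/4 + (58 + d)/4 = -5/4 + (29/2 + d/4) = 53/4 + d/4)
√(S(-2, 4) + 44600) = √((53/4 + (¼)*(-2)) + 44600) = √((53/4 - ½) + 44600) = √(51/4 + 44600) = √(178451/4) = √178451/2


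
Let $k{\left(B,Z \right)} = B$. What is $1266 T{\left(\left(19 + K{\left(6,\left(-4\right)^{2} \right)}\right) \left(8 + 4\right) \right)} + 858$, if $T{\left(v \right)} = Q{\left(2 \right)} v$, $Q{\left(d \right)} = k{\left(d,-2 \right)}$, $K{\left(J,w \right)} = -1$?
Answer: $547770$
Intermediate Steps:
$Q{\left(d \right)} = d$
$T{\left(v \right)} = 2 v$
$1266 T{\left(\left(19 + K{\left(6,\left(-4\right)^{2} \right)}\right) \left(8 + 4\right) \right)} + 858 = 1266 \cdot 2 \left(19 - 1\right) \left(8 + 4\right) + 858 = 1266 \cdot 2 \cdot 18 \cdot 12 + 858 = 1266 \cdot 2 \cdot 216 + 858 = 1266 \cdot 432 + 858 = 546912 + 858 = 547770$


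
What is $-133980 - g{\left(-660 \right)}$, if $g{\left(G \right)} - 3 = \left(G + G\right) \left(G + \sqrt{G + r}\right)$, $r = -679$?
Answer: $-1005183 + 1320 i \sqrt{1339} \approx -1.0052 \cdot 10^{6} + 48302.0 i$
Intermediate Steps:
$g{\left(G \right)} = 3 + 2 G \left(G + \sqrt{-679 + G}\right)$ ($g{\left(G \right)} = 3 + \left(G + G\right) \left(G + \sqrt{G - 679}\right) = 3 + 2 G \left(G + \sqrt{-679 + G}\right)$)
$-133980 - g{\left(-660 \right)} = -133980 - \left(3 + 2 \left(-660\right)^{2} + 2 \left(-660\right) \sqrt{-679 - 660}\right) = -133980 - \left(3 + 2 \cdot 435600 + 2 \left(-660\right) \sqrt{-1339}\right) = -133980 - \left(3 + 871200 + 2 \left(-660\right) i \sqrt{1339}\right) = -133980 - \left(3 + 871200 - 1320 i \sqrt{1339}\right) = -133980 - \left(871203 - 1320 i \sqrt{1339}\right) = -1005183 + 1320 i \sqrt{1339}$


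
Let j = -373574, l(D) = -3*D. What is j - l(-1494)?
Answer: -378056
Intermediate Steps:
j - l(-1494) = -373574 - (-3)*(-1494) = -373574 - 1*4482 = -373574 - 4482 = -378056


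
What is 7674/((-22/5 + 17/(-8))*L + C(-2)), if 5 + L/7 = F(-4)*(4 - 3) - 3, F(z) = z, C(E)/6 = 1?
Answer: 25580/1847 ≈ 13.849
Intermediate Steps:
C(E) = 6 (C(E) = 6*1 = 6)
L = -84 (L = -35 + 7*(-4*(4 - 3) - 3) = -35 + 7*(-4*1 - 3) = -35 + 7*(-4 - 3) = -35 + 7*(-7) = -35 - 49 = -84)
7674/((-22/5 + 17/(-8))*L + C(-2)) = 7674/((-22/5 + 17/(-8))*(-84) + 6) = 7674/((-22*⅕ + 17*(-⅛))*(-84) + 6) = 7674/((-22/5 - 17/8)*(-84) + 6) = 7674/(-261/40*(-84) + 6) = 7674/(5481/10 + 6) = 7674/(5541/10) = 7674*(10/5541) = 25580/1847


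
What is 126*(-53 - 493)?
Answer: -68796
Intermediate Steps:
126*(-53 - 493) = 126*(-546) = -68796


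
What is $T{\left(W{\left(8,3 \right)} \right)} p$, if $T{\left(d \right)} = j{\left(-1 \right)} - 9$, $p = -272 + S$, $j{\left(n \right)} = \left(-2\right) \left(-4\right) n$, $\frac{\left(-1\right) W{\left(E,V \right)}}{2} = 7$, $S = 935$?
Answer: $-11271$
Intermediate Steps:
$W{\left(E,V \right)} = -14$ ($W{\left(E,V \right)} = \left(-2\right) 7 = -14$)
$j{\left(n \right)} = 8 n$
$p = 663$ ($p = -272 + 935 = 663$)
$T{\left(d \right)} = -17$ ($T{\left(d \right)} = 8 \left(-1\right) - 9 = -8 - 9 = -17$)
$T{\left(W{\left(8,3 \right)} \right)} p = \left(-17\right) 663 = -11271$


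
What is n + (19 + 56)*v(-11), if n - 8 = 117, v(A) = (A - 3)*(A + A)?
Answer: 23225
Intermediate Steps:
v(A) = 2*A*(-3 + A) (v(A) = (-3 + A)*(2*A) = 2*A*(-3 + A))
n = 125 (n = 8 + 117 = 125)
n + (19 + 56)*v(-11) = 125 + (19 + 56)*(2*(-11)*(-3 - 11)) = 125 + 75*(2*(-11)*(-14)) = 125 + 75*308 = 125 + 23100 = 23225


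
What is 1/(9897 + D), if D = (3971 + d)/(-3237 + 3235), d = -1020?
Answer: 2/16843 ≈ 0.00011874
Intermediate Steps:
D = -2951/2 (D = (3971 - 1020)/(-3237 + 3235) = 2951/(-2) = 2951*(-½) = -2951/2 ≈ -1475.5)
1/(9897 + D) = 1/(9897 - 2951/2) = 1/(16843/2) = 2/16843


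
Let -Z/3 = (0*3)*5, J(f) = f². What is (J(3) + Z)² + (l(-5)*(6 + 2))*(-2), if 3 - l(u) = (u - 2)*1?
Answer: -79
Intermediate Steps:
Z = 0 (Z = -3*0*3*5 = -0*5 = -3*0 = 0)
l(u) = 5 - u (l(u) = 3 - (u - 2) = 3 - (-2 + u) = 3 + (2 - u) = 5 - u)
(J(3) + Z)² + (l(-5)*(6 + 2))*(-2) = (3² + 0)² + ((5 - 1*(-5))*(6 + 2))*(-2) = (9 + 0)² + ((5 + 5)*8)*(-2) = 9² + (10*8)*(-2) = 81 + 80*(-2) = 81 - 160 = -79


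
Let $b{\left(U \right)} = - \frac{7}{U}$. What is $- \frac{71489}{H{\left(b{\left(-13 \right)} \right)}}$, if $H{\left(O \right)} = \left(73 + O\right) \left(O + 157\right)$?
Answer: $- \frac{12081641}{1957888} \approx -6.1708$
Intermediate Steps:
$H{\left(O \right)} = \left(73 + O\right) \left(157 + O\right)$
$- \frac{71489}{H{\left(b{\left(-13 \right)} \right)}} = - \frac{71489}{11461 + \left(- \frac{7}{-13}\right)^{2} + 230 \left(- \frac{7}{-13}\right)} = - \frac{71489}{11461 + \left(\left(-7\right) \left(- \frac{1}{13}\right)\right)^{2} + 230 \left(\left(-7\right) \left(- \frac{1}{13}\right)\right)} = - \frac{71489}{11461 + \left(\frac{7}{13}\right)^{2} + 230 \cdot \frac{7}{13}} = - \frac{71489}{11461 + \frac{49}{169} + \frac{1610}{13}} = - \frac{71489}{\frac{1957888}{169}} = \left(-71489\right) \frac{169}{1957888} = - \frac{12081641}{1957888}$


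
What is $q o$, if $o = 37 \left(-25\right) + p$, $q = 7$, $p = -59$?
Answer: $-6888$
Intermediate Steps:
$o = -984$ ($o = 37 \left(-25\right) - 59 = -925 - 59 = -984$)
$q o = 7 \left(-984\right) = -6888$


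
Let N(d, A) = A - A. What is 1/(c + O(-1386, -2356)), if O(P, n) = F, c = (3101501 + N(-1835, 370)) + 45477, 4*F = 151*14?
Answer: 2/6295013 ≈ 3.1771e-7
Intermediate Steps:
N(d, A) = 0
F = 1057/2 (F = (151*14)/4 = (¼)*2114 = 1057/2 ≈ 528.50)
c = 3146978 (c = (3101501 + 0) + 45477 = 3101501 + 45477 = 3146978)
O(P, n) = 1057/2
1/(c + O(-1386, -2356)) = 1/(3146978 + 1057/2) = 1/(6295013/2) = 2/6295013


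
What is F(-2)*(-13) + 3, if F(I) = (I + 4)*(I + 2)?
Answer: 3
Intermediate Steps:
F(I) = (2 + I)*(4 + I) (F(I) = (4 + I)*(2 + I) = (2 + I)*(4 + I))
F(-2)*(-13) + 3 = (8 + (-2)² + 6*(-2))*(-13) + 3 = (8 + 4 - 12)*(-13) + 3 = 0*(-13) + 3 = 0 + 3 = 3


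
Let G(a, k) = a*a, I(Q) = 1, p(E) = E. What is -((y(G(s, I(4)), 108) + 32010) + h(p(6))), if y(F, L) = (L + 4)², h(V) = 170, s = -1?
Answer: -44724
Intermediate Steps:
G(a, k) = a²
y(F, L) = (4 + L)²
-((y(G(s, I(4)), 108) + 32010) + h(p(6))) = -(((4 + 108)² + 32010) + 170) = -((112² + 32010) + 170) = -((12544 + 32010) + 170) = -(44554 + 170) = -1*44724 = -44724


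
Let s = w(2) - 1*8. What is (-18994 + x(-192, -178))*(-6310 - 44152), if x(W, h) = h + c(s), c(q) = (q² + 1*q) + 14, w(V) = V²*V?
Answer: 966750996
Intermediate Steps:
w(V) = V³
s = 0 (s = 2³ - 1*8 = 8 - 8 = 0)
c(q) = 14 + q + q² (c(q) = (q² + q) + 14 = (q + q²) + 14 = 14 + q + q²)
x(W, h) = 14 + h (x(W, h) = h + (14 + 0 + 0²) = h + (14 + 0 + 0) = h + 14 = 14 + h)
(-18994 + x(-192, -178))*(-6310 - 44152) = (-18994 + (14 - 178))*(-6310 - 44152) = (-18994 - 164)*(-50462) = -19158*(-50462) = 966750996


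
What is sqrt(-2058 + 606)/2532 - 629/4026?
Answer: -629/4026 + 11*I*sqrt(3)/1266 ≈ -0.15623 + 0.015049*I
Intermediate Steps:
sqrt(-2058 + 606)/2532 - 629/4026 = sqrt(-1452)*(1/2532) - 629*1/4026 = (22*I*sqrt(3))*(1/2532) - 629/4026 = 11*I*sqrt(3)/1266 - 629/4026 = -629/4026 + 11*I*sqrt(3)/1266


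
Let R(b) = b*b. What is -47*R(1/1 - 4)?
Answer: -423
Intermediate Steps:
R(b) = b²
-47*R(1/1 - 4) = -47*(1/1 - 4)² = -47*(1 - 4)² = -47*(-3)² = -47*9 = -423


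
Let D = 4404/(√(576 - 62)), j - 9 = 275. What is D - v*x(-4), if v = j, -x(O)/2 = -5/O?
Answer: 710 + 2202*√514/257 ≈ 904.25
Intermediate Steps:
x(O) = 10/O (x(O) = -(-10)/O = 10/O)
j = 284 (j = 9 + 275 = 284)
v = 284
D = 2202*√514/257 (D = 4404/(√514) = 4404*(√514/514) = 2202*√514/257 ≈ 194.25)
D - v*x(-4) = 2202*√514/257 - 284*10/(-4) = 2202*√514/257 - 284*10*(-¼) = 2202*√514/257 - 284*(-5)/2 = 2202*√514/257 - 1*(-710) = 2202*√514/257 + 710 = 710 + 2202*√514/257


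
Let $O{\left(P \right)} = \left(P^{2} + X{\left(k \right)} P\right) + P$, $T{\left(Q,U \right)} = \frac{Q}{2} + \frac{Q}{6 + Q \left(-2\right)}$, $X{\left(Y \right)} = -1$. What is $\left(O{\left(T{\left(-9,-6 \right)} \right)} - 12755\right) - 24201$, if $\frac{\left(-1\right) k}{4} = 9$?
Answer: $- \frac{2363663}{64} \approx -36932.0$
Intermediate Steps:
$k = -36$ ($k = \left(-4\right) 9 = -36$)
$T{\left(Q,U \right)} = \frac{Q}{2} + \frac{Q}{6 - 2 Q}$ ($T{\left(Q,U \right)} = Q \frac{1}{2} + \frac{Q}{6 - 2 Q} = \frac{Q}{2} + \frac{Q}{6 - 2 Q}$)
$O{\left(P \right)} = P^{2}$ ($O{\left(P \right)} = \left(P^{2} - P\right) + P = P^{2}$)
$\left(O{\left(T{\left(-9,-6 \right)} \right)} - 12755\right) - 24201 = \left(\left(\frac{1}{2} \left(-9\right) \frac{1}{-3 - 9} \left(-4 - 9\right)\right)^{2} - 12755\right) - 24201 = \left(\left(\frac{1}{2} \left(-9\right) \frac{1}{-12} \left(-13\right)\right)^{2} - 12755\right) - 24201 = \left(\left(\frac{1}{2} \left(-9\right) \left(- \frac{1}{12}\right) \left(-13\right)\right)^{2} - 12755\right) - 24201 = \left(\left(- \frac{39}{8}\right)^{2} - 12755\right) - 24201 = \left(\frac{1521}{64} - 12755\right) - 24201 = - \frac{814799}{64} - 24201 = - \frac{2363663}{64}$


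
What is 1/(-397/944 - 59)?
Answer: -944/56093 ≈ -0.016829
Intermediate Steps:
1/(-397/944 - 59) = 1/(-56093/944) = -944/56093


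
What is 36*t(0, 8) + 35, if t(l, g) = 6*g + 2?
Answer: 1835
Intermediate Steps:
t(l, g) = 2 + 6*g
36*t(0, 8) + 35 = 36*(2 + 6*8) + 35 = 36*(2 + 48) + 35 = 36*50 + 35 = 1800 + 35 = 1835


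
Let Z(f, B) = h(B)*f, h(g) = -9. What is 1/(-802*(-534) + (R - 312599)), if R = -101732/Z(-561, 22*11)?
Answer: 5049/583911049 ≈ 8.6469e-6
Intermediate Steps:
Z(f, B) = -9*f
R = -101732/5049 (R = -101732/((-9*(-561))) = -101732/5049 ≈ -20.149)
1/(-802*(-534) + (R - 312599)) = 1/(-802*(-534) + (-101732/5049 - 312599)) = 1/(428268 - 1578414083/5049) = 1/(583911049/5049) = 5049/583911049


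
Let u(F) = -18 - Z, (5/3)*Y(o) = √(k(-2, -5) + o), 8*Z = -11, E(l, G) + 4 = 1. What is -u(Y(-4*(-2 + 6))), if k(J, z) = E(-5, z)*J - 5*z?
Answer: 133/8 ≈ 16.625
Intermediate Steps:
E(l, G) = -3 (E(l, G) = -4 + 1 = -3)
k(J, z) = -5*z - 3*J (k(J, z) = -3*J - 5*z = -5*z - 3*J)
Z = -11/8 (Z = (⅛)*(-11) = -11/8 ≈ -1.3750)
Y(o) = 3*√(31 + o)/5 (Y(o) = 3*√((-5*(-5) - 3*(-2)) + o)/5 = 3*√((25 + 6) + o)/5 = 3*√(31 + o)/5)
u(F) = -133/8 (u(F) = -18 - 1*(-11/8) = -18 + 11/8 = -133/8)
-u(Y(-4*(-2 + 6))) = -1*(-133/8) = 133/8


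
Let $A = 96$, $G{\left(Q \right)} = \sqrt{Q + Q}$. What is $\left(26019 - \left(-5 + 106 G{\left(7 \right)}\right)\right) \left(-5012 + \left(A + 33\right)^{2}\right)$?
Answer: $302633096 - 1232674 \sqrt{14} \approx 2.9802 \cdot 10^{8}$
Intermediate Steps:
$G{\left(Q \right)} = \sqrt{2} \sqrt{Q}$ ($G{\left(Q \right)} = \sqrt{2 Q} = \sqrt{2} \sqrt{Q}$)
$\left(26019 - \left(-5 + 106 G{\left(7 \right)}\right)\right) \left(-5012 + \left(A + 33\right)^{2}\right) = \left(26019 + \left(- 106 \sqrt{2} \sqrt{7} + 5\right)\right) \left(-5012 + \left(96 + 33\right)^{2}\right) = \left(26019 + \left(- 106 \sqrt{14} + 5\right)\right) \left(-5012 + 129^{2}\right) = \left(26019 + \left(5 - 106 \sqrt{14}\right)\right) \left(-5012 + 16641\right) = \left(26024 - 106 \sqrt{14}\right) 11629 = 302633096 - 1232674 \sqrt{14}$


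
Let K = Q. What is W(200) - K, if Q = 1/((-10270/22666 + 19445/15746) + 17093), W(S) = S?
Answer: 610074904820382/3050375416349 ≈ 200.00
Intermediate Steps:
Q = 178449418/3050375416349 (Q = 1/((-10270*1/22666 + 19445*(1/15746)) + 17093) = 1/((-5135/11333 + 19445/15746) + 17093) = 1/(139514475/178449418 + 17093) = 1/(3050375416349/178449418) = 178449418/3050375416349 ≈ 5.8501e-5)
K = 178449418/3050375416349 ≈ 5.8501e-5
W(200) - K = 200 - 1*178449418/3050375416349 = 200 - 178449418/3050375416349 = 610074904820382/3050375416349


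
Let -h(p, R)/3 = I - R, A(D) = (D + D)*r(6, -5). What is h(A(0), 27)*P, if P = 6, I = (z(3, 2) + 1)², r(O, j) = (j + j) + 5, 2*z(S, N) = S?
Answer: 747/2 ≈ 373.50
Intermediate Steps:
z(S, N) = S/2
r(O, j) = 5 + 2*j (r(O, j) = 2*j + 5 = 5 + 2*j)
I = 25/4 (I = ((½)*3 + 1)² = (3/2 + 1)² = (5/2)² = 25/4 ≈ 6.2500)
A(D) = -10*D (A(D) = (D + D)*(5 + 2*(-5)) = (2*D)*(5 - 10) = (2*D)*(-5) = -10*D)
h(p, R) = -75/4 + 3*R (h(p, R) = -3*(25/4 - R) = -75/4 + 3*R)
h(A(0), 27)*P = (-75/4 + 3*27)*6 = (-75/4 + 81)*6 = (249/4)*6 = 747/2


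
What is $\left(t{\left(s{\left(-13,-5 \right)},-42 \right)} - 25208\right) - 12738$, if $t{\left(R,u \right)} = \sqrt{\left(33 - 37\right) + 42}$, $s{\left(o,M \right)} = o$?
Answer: $-37946 + \sqrt{38} \approx -37940.0$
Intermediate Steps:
$t{\left(R,u \right)} = \sqrt{38}$ ($t{\left(R,u \right)} = \sqrt{-4 + 42} = \sqrt{38}$)
$\left(t{\left(s{\left(-13,-5 \right)},-42 \right)} - 25208\right) - 12738 = \left(\sqrt{38} - 25208\right) - 12738 = \left(-25208 + \sqrt{38}\right) - 12738 = -37946 + \sqrt{38}$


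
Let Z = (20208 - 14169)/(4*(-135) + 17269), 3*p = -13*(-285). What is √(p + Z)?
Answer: √345727436066/16729 ≈ 35.148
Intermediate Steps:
p = 1235 (p = (-13*(-285))/3 = (⅓)*3705 = 1235)
Z = 6039/16729 (Z = 6039/(-540 + 17269) = 6039/16729 ≈ 0.36099)
√(p + Z) = √(1235 + 6039/16729) = √(20666354/16729) = √345727436066/16729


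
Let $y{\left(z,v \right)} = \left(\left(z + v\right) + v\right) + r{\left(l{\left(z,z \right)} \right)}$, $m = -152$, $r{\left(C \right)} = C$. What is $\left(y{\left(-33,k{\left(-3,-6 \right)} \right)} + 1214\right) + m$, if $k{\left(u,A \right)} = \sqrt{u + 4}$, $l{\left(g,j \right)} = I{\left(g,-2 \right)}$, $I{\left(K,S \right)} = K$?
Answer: $998$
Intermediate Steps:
$l{\left(g,j \right)} = g$
$k{\left(u,A \right)} = \sqrt{4 + u}$
$y{\left(z,v \right)} = 2 v + 2 z$ ($y{\left(z,v \right)} = \left(\left(z + v\right) + v\right) + z = \left(\left(v + z\right) + v\right) + z = \left(z + 2 v\right) + z = 2 v + 2 z$)
$\left(y{\left(-33,k{\left(-3,-6 \right)} \right)} + 1214\right) + m = \left(\left(2 \sqrt{4 - 3} + 2 \left(-33\right)\right) + 1214\right) - 152 = \left(\left(2 \sqrt{1} - 66\right) + 1214\right) - 152 = \left(\left(2 \cdot 1 - 66\right) + 1214\right) - 152 = \left(\left(2 - 66\right) + 1214\right) - 152 = \left(-64 + 1214\right) - 152 = 1150 - 152 = 998$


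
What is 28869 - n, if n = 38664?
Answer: -9795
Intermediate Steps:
28869 - n = 28869 - 1*38664 = 28869 - 38664 = -9795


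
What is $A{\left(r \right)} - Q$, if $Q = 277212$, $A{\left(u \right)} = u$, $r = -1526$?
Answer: $-278738$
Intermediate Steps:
$A{\left(r \right)} - Q = -1526 - 277212 = -278738$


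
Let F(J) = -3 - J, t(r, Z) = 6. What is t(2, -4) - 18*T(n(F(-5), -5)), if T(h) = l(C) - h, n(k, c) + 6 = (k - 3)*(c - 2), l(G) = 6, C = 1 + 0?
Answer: -84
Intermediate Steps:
C = 1
n(k, c) = -6 + (-3 + k)*(-2 + c) (n(k, c) = -6 + (k - 3)*(c - 2) = -6 + (-3 + k)*(-2 + c))
T(h) = 6 - h
t(2, -4) - 18*T(n(F(-5), -5)) = 6 - 18*(6 - (-3*(-5) - 2*(-3 - 1*(-5)) - 5*(-3 - 1*(-5)))) = 6 - 18*(6 - (15 - 2*(-3 + 5) - 5*(-3 + 5))) = 6 - 18*(6 - (15 - 2*2 - 5*2)) = 6 - 18*(6 - (15 - 4 - 10)) = 6 - 18*(6 - 1*1) = 6 - 18*(6 - 1) = 6 - 18*5 = 6 - 90 = -84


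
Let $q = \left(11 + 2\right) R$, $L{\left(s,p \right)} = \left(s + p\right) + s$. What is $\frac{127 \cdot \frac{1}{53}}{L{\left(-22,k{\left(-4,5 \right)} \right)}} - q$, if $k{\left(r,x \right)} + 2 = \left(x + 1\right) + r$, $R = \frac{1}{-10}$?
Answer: $\frac{14523}{11660} \approx 1.2455$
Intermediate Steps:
$R = - \frac{1}{10} \approx -0.1$
$k{\left(r,x \right)} = -1 + r + x$ ($k{\left(r,x \right)} = -2 + \left(\left(x + 1\right) + r\right) = -2 + \left(\left(1 + x\right) + r\right) = -2 + \left(1 + r + x\right) = -1 + r + x$)
$L{\left(s,p \right)} = p + 2 s$ ($L{\left(s,p \right)} = \left(p + s\right) + s = p + 2 s$)
$q = - \frac{13}{10}$ ($q = \left(11 + 2\right) \left(- \frac{1}{10}\right) = 13 \left(- \frac{1}{10}\right) = - \frac{13}{10} \approx -1.3$)
$\frac{127 \cdot \frac{1}{53}}{L{\left(-22,k{\left(-4,5 \right)} \right)}} - q = \frac{127 \cdot \frac{1}{53}}{\left(-1 - 4 + 5\right) + 2 \left(-22\right)} - - \frac{13}{10} = \frac{127 \cdot \frac{1}{53}}{0 - 44} + \frac{13}{10} = \frac{127}{53 \left(-44\right)} + \frac{13}{10} = \frac{127}{53} \left(- \frac{1}{44}\right) + \frac{13}{10} = - \frac{127}{2332} + \frac{13}{10} = \frac{14523}{11660}$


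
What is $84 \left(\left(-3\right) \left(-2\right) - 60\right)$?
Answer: $-4536$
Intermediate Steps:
$84 \left(\left(-3\right) \left(-2\right) - 60\right) = 84 \left(6 - 60\right) = 84 \left(-54\right) = -4536$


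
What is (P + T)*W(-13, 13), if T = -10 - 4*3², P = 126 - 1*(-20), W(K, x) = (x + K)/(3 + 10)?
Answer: 0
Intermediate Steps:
W(K, x) = K/13 + x/13 (W(K, x) = (K + x)/13 = (K + x)*(1/13) = K/13 + x/13)
P = 146 (P = 126 + 20 = 146)
T = -46 (T = -10 - 4*9 = -10 - 36 = -46)
(P + T)*W(-13, 13) = (146 - 46)*((1/13)*(-13) + (1/13)*13) = 100*(-1 + 1) = 100*0 = 0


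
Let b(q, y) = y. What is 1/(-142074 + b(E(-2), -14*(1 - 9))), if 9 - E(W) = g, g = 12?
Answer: -1/141962 ≈ -7.0441e-6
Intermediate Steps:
E(W) = -3 (E(W) = 9 - 1*12 = 9 - 12 = -3)
1/(-142074 + b(E(-2), -14*(1 - 9))) = 1/(-142074 - 14*(1 - 9)) = 1/(-142074 - 14*(-8)) = 1/(-142074 + 112) = 1/(-141962) = -1/141962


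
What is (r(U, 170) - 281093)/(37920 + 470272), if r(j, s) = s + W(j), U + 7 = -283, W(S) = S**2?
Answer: -196823/508192 ≈ -0.38730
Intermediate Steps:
U = -290 (U = -7 - 283 = -290)
r(j, s) = s + j**2
(r(U, 170) - 281093)/(37920 + 470272) = ((170 + (-290)**2) - 281093)/(37920 + 470272) = ((170 + 84100) - 281093)/508192 = (84270 - 281093)*(1/508192) = -196823*1/508192 = -196823/508192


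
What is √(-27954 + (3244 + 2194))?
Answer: 2*I*√5629 ≈ 150.05*I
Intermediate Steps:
√(-27954 + (3244 + 2194)) = √(-27954 + 5438) = √(-22516) = 2*I*√5629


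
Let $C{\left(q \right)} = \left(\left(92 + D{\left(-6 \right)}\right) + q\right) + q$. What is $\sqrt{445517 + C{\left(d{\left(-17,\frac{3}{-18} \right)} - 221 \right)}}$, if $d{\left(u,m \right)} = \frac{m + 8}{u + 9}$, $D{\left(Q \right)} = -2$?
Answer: $\frac{\sqrt{64103478}}{12} \approx 667.21$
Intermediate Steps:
$d{\left(u,m \right)} = \frac{8 + m}{9 + u}$
$C{\left(q \right)} = 90 + 2 q$ ($C{\left(q \right)} = \left(\left(92 - 2\right) + q\right) + q = \left(90 + q\right) + q = 90 + 2 q$)
$\sqrt{445517 + C{\left(d{\left(-17,\frac{3}{-18} \right)} - 221 \right)}} = \sqrt{445517 + \left(90 + 2 \left(\frac{8 + \frac{3}{-18}}{9 - 17} - 221\right)\right)} = \sqrt{445517 + \left(90 + 2 \left(\frac{8 + 3 \left(- \frac{1}{18}\right)}{-8} - 221\right)\right)} = \sqrt{445517 + \left(90 + 2 \left(- \frac{8 - \frac{1}{6}}{8} - 221\right)\right)} = \sqrt{445517 + \left(90 + 2 \left(\left(- \frac{1}{8}\right) \frac{47}{6} - 221\right)\right)} = \sqrt{445517 + \left(90 + 2 \left(- \frac{47}{48} - 221\right)\right)} = \sqrt{445517 + \left(90 + 2 \left(- \frac{10655}{48}\right)\right)} = \sqrt{445517 + \left(90 - \frac{10655}{24}\right)} = \sqrt{445517 - \frac{8495}{24}} = \sqrt{\frac{10683913}{24}} = \frac{\sqrt{64103478}}{12}$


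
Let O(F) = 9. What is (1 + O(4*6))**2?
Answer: 100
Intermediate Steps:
(1 + O(4*6))**2 = (1 + 9)**2 = 10**2 = 100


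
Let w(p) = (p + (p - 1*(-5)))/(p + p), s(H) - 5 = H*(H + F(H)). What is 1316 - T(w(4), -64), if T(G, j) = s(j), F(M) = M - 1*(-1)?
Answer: -6817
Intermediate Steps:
F(M) = 1 + M (F(M) = M + 1 = 1 + M)
s(H) = 5 + H*(1 + 2*H) (s(H) = 5 + H*(H + (1 + H)) = 5 + H*(1 + 2*H))
w(p) = (5 + 2*p)/(2*p) (w(p) = (p + (p + 5))/((2*p)) = (p + (5 + p))*(1/(2*p)) = (5 + 2*p)*(1/(2*p)) = (5 + 2*p)/(2*p))
T(G, j) = 5 + j + 2*j²
1316 - T(w(4), -64) = 1316 - (5 - 64 + 2*(-64)²) = 1316 - (5 - 64 + 2*4096) = 1316 - (5 - 64 + 8192) = 1316 - 1*8133 = 1316 - 8133 = -6817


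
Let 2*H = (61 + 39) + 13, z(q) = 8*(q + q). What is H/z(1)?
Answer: 113/32 ≈ 3.5313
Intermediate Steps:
z(q) = 16*q (z(q) = 8*(2*q) = 16*q)
H = 113/2 (H = ((61 + 39) + 13)/2 = (100 + 13)/2 = (1/2)*113 = 113/2 ≈ 56.500)
H/z(1) = 113/(2*((16*1))) = (113/2)/16 = (113/2)*(1/16) = 113/32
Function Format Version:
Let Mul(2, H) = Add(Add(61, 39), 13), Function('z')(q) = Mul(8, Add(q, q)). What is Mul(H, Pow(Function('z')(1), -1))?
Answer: Rational(113, 32) ≈ 3.5313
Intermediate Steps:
Function('z')(q) = Mul(16, q) (Function('z')(q) = Mul(8, Mul(2, q)) = Mul(16, q))
H = Rational(113, 2) (H = Mul(Rational(1, 2), Add(Add(61, 39), 13)) = Mul(Rational(1, 2), Add(100, 13)) = Mul(Rational(1, 2), 113) = Rational(113, 2) ≈ 56.500)
Mul(H, Pow(Function('z')(1), -1)) = Mul(Rational(113, 2), Pow(Mul(16, 1), -1)) = Mul(Rational(113, 2), Pow(16, -1)) = Mul(Rational(113, 2), Rational(1, 16)) = Rational(113, 32)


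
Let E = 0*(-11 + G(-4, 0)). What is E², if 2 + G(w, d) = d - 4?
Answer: 0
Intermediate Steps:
G(w, d) = -6 + d (G(w, d) = -2 + (d - 4) = -2 + (-4 + d) = -6 + d)
E = 0 (E = 0*(-11 + (-6 + 0)) = 0*(-11 - 6) = 0*(-17) = 0)
E² = 0² = 0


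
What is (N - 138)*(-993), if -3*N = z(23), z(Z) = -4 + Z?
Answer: 143323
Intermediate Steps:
N = -19/3 (N = -(-4 + 23)/3 = -⅓*19 = -19/3 ≈ -6.3333)
(N - 138)*(-993) = (-19/3 - 138)*(-993) = -433/3*(-993) = 143323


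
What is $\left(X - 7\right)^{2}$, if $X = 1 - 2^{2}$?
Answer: $100$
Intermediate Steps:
$X = -3$ ($X = 1 - 4 = -3$)
$\left(X - 7\right)^{2} = \left(-3 - 7\right)^{2} = \left(-10\right)^{2} = 100$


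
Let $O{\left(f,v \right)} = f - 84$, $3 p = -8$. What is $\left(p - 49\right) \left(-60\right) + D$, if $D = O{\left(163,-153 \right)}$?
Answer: $3179$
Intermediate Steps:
$p = - \frac{8}{3}$ ($p = \frac{1}{3} \left(-8\right) = - \frac{8}{3} \approx -2.6667$)
$O{\left(f,v \right)} = -84 + f$
$D = 79$ ($D = -84 + 163 = 79$)
$\left(p - 49\right) \left(-60\right) + D = \left(- \frac{8}{3} - 49\right) \left(-60\right) + 79 = \left(- \frac{155}{3}\right) \left(-60\right) + 79 = 3100 + 79 = 3179$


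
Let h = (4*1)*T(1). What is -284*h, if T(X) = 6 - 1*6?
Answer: 0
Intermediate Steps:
T(X) = 0 (T(X) = 6 - 6 = 0)
h = 0 (h = (4*1)*0 = 4*0 = 0)
-284*h = -284*0 = 0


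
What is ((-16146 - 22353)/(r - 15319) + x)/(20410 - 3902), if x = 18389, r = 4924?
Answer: 31865359/28600110 ≈ 1.1142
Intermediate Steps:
((-16146 - 22353)/(r - 15319) + x)/(20410 - 3902) = ((-16146 - 22353)/(4924 - 15319) + 18389)/(20410 - 3902) = (-38499/(-10395) + 18389)/16508 = (-38499*(-1/10395) + 18389)*(1/16508) = (12833/3465 + 18389)*(1/16508) = (63730718/3465)*(1/16508) = 31865359/28600110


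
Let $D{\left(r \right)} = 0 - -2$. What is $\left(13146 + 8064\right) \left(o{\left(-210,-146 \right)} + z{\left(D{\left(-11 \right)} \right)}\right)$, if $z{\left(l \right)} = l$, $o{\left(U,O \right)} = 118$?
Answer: $2545200$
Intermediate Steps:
$D{\left(r \right)} = 2$ ($D{\left(r \right)} = 0 + 2 = 2$)
$\left(13146 + 8064\right) \left(o{\left(-210,-146 \right)} + z{\left(D{\left(-11 \right)} \right)}\right) = \left(13146 + 8064\right) \left(118 + 2\right) = 21210 \cdot 120 = 2545200$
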